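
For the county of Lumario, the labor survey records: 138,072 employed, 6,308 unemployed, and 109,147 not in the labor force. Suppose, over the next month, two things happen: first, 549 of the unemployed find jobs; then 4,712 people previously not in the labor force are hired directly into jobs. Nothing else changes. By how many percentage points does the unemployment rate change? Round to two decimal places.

The unemployment rate changes by −0.51 percentage points.

Initially, labor force = 138,072 + 6,308 = 144,380, so u = 6,308/144,380 = 4.37%.
After the first change, unemployed falls and employed rises by 549; labor force unchanged → E = 138,621, U = 5,759, labor force = 144,380.
After the second change, employed and labor force both rise by 4,712; unemployed unchanged → E = 143,333, U = 5,759, labor force = 149,092.
New unemployment rate = 5,759 / 149,092 = 3.86%.
Change = 3.86% − 4.37% = −0.51 percentage points.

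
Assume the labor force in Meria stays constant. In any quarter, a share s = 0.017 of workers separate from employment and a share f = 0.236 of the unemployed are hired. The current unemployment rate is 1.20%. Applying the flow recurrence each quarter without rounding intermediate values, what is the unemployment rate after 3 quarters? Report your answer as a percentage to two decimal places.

Unemployment rate after three quarters ≈ 4.42%.

With a fixed labor force, u_{t+1} = u_t + s·(1−u_t) − f·u_t = u_t·(1−s−f) + s.
Here 1−s−f = 0.747 and s = 0.017.
u_1 = 0.012000 × 0.747 + 0.017 = 0.025964.
u_2 = 0.025964 × 0.747 + 0.017 = 0.036395.
u_3 = 0.036395 × 0.747 + 0.017 = 0.044187.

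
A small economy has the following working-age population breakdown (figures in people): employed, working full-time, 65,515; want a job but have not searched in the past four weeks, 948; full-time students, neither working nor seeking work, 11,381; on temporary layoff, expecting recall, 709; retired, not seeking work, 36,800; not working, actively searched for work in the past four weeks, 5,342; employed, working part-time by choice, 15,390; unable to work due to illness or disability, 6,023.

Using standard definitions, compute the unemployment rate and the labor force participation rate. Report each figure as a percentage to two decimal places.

Employed = 65,515 + 15,390 = 80,905.
Unemployed = 709 + 5,342 = 6,051 (jobless and actively searching, or on temporary layoff).
Labor force = 80,905 + 6,051 = 86,956.
Not in labor force = 948 + 11,381 + 36,800 + 6,023 = 55,152 (those not working and not actively searching are outside the labor force — including those who want a job but have given up searching).
Civilian working-age population = 86,956 + 55,152 = 142,108.
Unemployment rate = 6,051 / 86,956 = 6.96%.
Labor force participation rate = 86,956 / 142,108 = 61.19%.

Unemployment rate ≈ 6.96%; labor force participation rate ≈ 61.19%.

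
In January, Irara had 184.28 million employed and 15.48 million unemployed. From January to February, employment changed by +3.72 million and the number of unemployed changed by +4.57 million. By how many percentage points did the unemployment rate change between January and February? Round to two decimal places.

The unemployment rate changed by +1.89 percentage points.

January: labor force = 184.28 + 15.48 = 199.76; u = 15.48/199.76 = 7.75%.
February: labor force = 188.00 + 20.05 = 208.05; u = 20.05/208.05 = 9.64%.
Change = 9.64% − 7.75% = +1.89 pp.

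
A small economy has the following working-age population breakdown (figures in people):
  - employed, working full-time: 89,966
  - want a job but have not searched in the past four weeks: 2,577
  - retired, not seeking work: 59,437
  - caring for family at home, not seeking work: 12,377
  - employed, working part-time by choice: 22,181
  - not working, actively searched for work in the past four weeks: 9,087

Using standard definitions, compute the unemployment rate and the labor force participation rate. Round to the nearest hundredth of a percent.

Employed = 89,966 + 22,181 = 112,147.
Unemployed = 9,087.
Labor force = 112,147 + 9,087 = 121,234.
Not in labor force = 2,577 + 59,437 + 12,377 = 74,391 (those not working and not actively searching are outside the labor force — including those who want a job but have given up searching).
Civilian working-age population = 121,234 + 74,391 = 195,625.
Unemployment rate = 9,087 / 121,234 = 7.50%.
Labor force participation rate = 121,234 / 195,625 = 61.97%.

Unemployment rate ≈ 7.50%; labor force participation rate ≈ 61.97%.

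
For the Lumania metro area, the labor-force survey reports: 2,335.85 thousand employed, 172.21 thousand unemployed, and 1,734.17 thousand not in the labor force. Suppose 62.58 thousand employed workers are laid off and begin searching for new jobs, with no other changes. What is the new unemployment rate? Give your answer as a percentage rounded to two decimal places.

New unemployment rate ≈ 9.36%.

Initially, labor force = 2,335.85 + 172.21 = 2,508.06 thousand, so u = 172.21/2,508.06 = 6.87%.
After the change, employed falls and unemployed rises by 62.58; labor force unchanged → E = 2,273.27, U = 234.79, labor force = 2,508.06 thousand.
New unemployment rate = 234.79 / 2,508.06 = 9.36%.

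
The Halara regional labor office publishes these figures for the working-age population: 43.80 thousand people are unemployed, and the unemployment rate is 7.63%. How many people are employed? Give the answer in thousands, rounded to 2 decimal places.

About 530.25 thousand are employed.

Labor force = U / u = 43.80 / 0.0763 ≈ 574.05 thousand.
Employed = labor force − unemployed = 574.05 − 43.80 = 530.25 thousand.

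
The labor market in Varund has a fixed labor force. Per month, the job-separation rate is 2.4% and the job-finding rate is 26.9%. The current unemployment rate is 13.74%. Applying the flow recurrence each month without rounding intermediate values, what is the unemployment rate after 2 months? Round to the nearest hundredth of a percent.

Unemployment rate after two months ≈ 10.96%.

With a fixed labor force, u_{t+1} = u_t + s·(1−u_t) − f·u_t = u_t·(1−s−f) + s.
Here 1−s−f = 0.707 and s = 0.024.
u_1 = 0.137400 × 0.707 + 0.024 = 0.121142.
u_2 = 0.121142 × 0.707 + 0.024 = 0.109647.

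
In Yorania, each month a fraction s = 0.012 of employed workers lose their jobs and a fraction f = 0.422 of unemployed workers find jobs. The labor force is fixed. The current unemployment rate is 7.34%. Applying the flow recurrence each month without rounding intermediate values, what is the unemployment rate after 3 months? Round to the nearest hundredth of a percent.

With a fixed labor force, u_{t+1} = u_t + s·(1−u_t) − f·u_t = u_t·(1−s−f) + s.
Here 1−s−f = 0.566 and s = 0.012.
u_1 = 0.073400 × 0.566 + 0.012 = 0.053544.
u_2 = 0.053544 × 0.566 + 0.012 = 0.042306.
u_3 = 0.042306 × 0.566 + 0.012 = 0.035945.

Unemployment rate after three months ≈ 3.59%.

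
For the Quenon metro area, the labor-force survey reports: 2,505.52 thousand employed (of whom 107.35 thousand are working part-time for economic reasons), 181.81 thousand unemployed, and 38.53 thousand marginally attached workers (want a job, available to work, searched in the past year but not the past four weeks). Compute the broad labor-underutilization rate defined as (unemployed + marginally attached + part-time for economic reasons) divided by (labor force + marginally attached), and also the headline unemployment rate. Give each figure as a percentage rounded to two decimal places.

Broad underutilization rate ≈ 12.02%; headline unemployment rate ≈ 6.77%.

Labor force = 2,505.52 + 181.81 = 2,687.33 thousand.
Numerator = 181.81 + 38.53 + 107.35 = 327.69 thousand.
Denominator = 2,687.33 + 38.53 = 2,725.86 thousand.
Broad rate = 327.69 / 2,725.86 = 12.02%.
Headline unemployment rate = 181.81 / 2,687.33 = 6.77%.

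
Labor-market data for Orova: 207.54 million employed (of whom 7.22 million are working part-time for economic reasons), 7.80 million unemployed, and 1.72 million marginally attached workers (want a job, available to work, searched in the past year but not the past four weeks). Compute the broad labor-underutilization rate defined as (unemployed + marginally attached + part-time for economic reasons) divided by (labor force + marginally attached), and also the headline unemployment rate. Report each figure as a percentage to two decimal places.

Broad underutilization rate ≈ 7.71%; headline unemployment rate ≈ 3.62%.

Labor force = 207.54 + 7.80 = 215.34 million.
Numerator = 7.80 + 1.72 + 7.22 = 16.74 million.
Denominator = 215.34 + 1.72 = 217.06 million.
Broad rate = 16.74 / 217.06 = 7.71%.
Headline unemployment rate = 7.80 / 215.34 = 3.62%.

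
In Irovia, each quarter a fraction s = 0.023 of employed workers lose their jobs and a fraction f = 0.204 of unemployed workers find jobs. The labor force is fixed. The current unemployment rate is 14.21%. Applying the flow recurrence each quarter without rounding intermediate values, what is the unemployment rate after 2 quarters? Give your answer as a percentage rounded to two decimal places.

With a fixed labor force, u_{t+1} = u_t + s·(1−u_t) − f·u_t = u_t·(1−s−f) + s.
Here 1−s−f = 0.773 and s = 0.023.
u_1 = 0.142100 × 0.773 + 0.023 = 0.132843.
u_2 = 0.132843 × 0.773 + 0.023 = 0.125688.

Unemployment rate after two quarters ≈ 12.57%.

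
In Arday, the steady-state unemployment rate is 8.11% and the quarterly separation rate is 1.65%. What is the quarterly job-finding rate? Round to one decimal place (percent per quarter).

Job-finding rate ≈ 18.7% per quarter.

From u* = s/(s+f): f = s·(1−u)/u.
f = 1.65 × (1 − 0.0811) / 0.0811 = 1.5162 / 0.0811 ≈ 18.7% per quarter.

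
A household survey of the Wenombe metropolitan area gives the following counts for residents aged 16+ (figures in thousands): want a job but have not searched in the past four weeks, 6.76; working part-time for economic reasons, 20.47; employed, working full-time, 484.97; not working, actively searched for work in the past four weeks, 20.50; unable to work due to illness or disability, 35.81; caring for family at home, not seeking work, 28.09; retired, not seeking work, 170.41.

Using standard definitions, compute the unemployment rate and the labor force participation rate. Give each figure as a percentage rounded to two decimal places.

Employed = 20.47 + 484.97 = 505.44 thousand (anyone who worked, including part-time for economic reasons, counts as employed).
Unemployed = 20.50 thousand.
Labor force = 505.44 + 20.50 = 525.94 thousand.
Not in labor force = 6.76 + 35.81 + 28.09 + 170.41 = 241.07 thousand (those not working and not actively searching are outside the labor force — including those who want a job but have given up searching).
Civilian working-age population = 525.94 + 241.07 = 767.01 thousand.
Unemployment rate = 20.50 / 525.94 = 3.90%.
Labor force participation rate = 525.94 / 767.01 = 68.57%.

Unemployment rate ≈ 3.90%; labor force participation rate ≈ 68.57%.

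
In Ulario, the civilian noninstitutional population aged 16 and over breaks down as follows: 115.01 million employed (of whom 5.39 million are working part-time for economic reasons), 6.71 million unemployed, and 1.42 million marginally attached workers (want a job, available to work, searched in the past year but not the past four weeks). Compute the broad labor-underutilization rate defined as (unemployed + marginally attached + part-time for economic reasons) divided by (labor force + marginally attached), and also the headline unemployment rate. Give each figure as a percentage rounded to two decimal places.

Broad underutilization rate ≈ 10.98%; headline unemployment rate ≈ 5.51%.

Labor force = 115.01 + 6.71 = 121.72 million.
Numerator = 6.71 + 1.42 + 5.39 = 13.52 million.
Denominator = 121.72 + 1.42 = 123.14 million.
Broad rate = 13.52 / 123.14 = 10.98%.
Headline unemployment rate = 6.71 / 121.72 = 5.51%.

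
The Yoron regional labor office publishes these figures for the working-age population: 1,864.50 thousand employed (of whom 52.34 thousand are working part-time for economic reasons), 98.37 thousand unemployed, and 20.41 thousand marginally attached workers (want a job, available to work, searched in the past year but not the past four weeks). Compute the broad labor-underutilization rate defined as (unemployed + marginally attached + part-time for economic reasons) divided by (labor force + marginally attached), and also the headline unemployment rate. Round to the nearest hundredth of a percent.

Broad underutilization rate ≈ 8.63%; headline unemployment rate ≈ 5.01%.

Labor force = 1,864.50 + 98.37 = 1,962.87 thousand.
Numerator = 98.37 + 20.41 + 52.34 = 171.12 thousand.
Denominator = 1,962.87 + 20.41 = 1,983.28 thousand.
Broad rate = 171.12 / 1,983.28 = 8.63%.
Headline unemployment rate = 98.37 / 1,962.87 = 5.01%.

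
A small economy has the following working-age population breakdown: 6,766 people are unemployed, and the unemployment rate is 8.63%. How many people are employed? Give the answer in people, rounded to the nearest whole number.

Labor force = U / u = 6,766 / 0.0863 ≈ 78,401.
Employed = labor force − unemployed = 78,401 − 6,766 = 71,635.

About 71,635 are employed.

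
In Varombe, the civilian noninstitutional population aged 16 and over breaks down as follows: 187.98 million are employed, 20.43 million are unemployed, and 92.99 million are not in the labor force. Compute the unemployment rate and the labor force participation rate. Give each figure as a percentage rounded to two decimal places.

Unemployment rate ≈ 9.80%; labor force participation rate ≈ 69.15%.

Labor force = employed + unemployed = 187.98 + 20.43 = 208.41 million.
Working-age population = 208.41 + 92.99 = 301.40 million.
Unemployment rate = 20.43 / 208.41 = 9.80%.
Labor force participation rate = 208.41 / 301.40 = 69.15%.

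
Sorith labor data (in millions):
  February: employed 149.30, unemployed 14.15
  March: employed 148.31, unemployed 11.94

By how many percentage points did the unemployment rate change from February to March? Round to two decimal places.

The unemployment rate changed by −1.21 percentage points.

February: labor force = 149.30 + 14.15 = 163.45; u = 14.15/163.45 = 8.66%.
March: labor force = 148.31 + 11.94 = 160.25; u = 11.94/160.25 = 7.45%.
Change = 7.45% − 8.66% = −1.21 pp.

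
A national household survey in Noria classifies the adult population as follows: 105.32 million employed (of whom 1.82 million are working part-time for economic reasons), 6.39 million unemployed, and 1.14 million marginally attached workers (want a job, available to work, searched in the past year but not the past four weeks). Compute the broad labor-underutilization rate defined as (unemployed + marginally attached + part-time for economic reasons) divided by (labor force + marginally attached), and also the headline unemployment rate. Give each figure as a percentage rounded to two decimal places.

Labor force = 105.32 + 6.39 = 111.71 million.
Numerator = 6.39 + 1.14 + 1.82 = 9.35 million.
Denominator = 111.71 + 1.14 = 112.85 million.
Broad rate = 9.35 / 112.85 = 8.29%.
Headline unemployment rate = 6.39 / 111.71 = 5.72%.

Broad underutilization rate ≈ 8.29%; headline unemployment rate ≈ 5.72%.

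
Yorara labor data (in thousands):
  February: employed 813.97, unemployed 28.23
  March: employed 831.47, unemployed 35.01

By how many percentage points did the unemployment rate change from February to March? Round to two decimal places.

The unemployment rate changed by +0.69 percentage points.

February: labor force = 813.97 + 28.23 = 842.20; u = 28.23/842.20 = 3.35%.
March: labor force = 831.47 + 35.01 = 866.48; u = 35.01/866.48 = 4.04%.
Change = 4.04% − 3.35% = +0.69 pp.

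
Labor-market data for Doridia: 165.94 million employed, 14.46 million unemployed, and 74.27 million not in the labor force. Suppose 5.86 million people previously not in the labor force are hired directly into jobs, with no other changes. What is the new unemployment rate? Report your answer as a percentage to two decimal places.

New unemployment rate ≈ 7.76%.

Initially, labor force = 165.94 + 14.46 = 180.40 million, so u = 14.46/180.40 = 8.02%.
After the change, employed and labor force both rise by 5.86; unemployed unchanged → E = 171.80, U = 14.46, labor force = 186.26 million.
New unemployment rate = 14.46 / 186.26 = 7.76%.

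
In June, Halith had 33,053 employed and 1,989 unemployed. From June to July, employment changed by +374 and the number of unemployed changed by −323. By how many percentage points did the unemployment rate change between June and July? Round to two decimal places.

The unemployment rate changed by −0.93 percentage points.

June: labor force = 33,053 + 1,989 = 35,042; u = 1,989/35,042 = 5.68%.
July: labor force = 33,427 + 1,666 = 35,093; u = 1,666/35,093 = 4.75%.
Change = 4.75% − 5.68% = −0.93 pp.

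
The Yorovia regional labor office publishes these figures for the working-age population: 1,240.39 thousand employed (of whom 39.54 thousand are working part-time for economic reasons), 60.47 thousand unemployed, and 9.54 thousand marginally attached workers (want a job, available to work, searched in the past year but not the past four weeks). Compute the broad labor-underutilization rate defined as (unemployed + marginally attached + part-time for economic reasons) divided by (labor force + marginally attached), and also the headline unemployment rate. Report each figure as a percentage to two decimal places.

Broad underutilization rate ≈ 8.36%; headline unemployment rate ≈ 4.65%.

Labor force = 1,240.39 + 60.47 = 1,300.86 thousand.
Numerator = 60.47 + 9.54 + 39.54 = 109.55 thousand.
Denominator = 1,300.86 + 9.54 = 1,310.40 thousand.
Broad rate = 109.55 / 1,310.40 = 8.36%.
Headline unemployment rate = 60.47 / 1,300.86 = 4.65%.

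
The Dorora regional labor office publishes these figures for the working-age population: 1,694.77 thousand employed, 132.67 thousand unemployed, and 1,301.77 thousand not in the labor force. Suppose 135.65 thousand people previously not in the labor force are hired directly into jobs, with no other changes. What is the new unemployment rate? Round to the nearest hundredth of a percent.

New unemployment rate ≈ 6.76%.

Initially, labor force = 1,694.77 + 132.67 = 1,827.44 thousand, so u = 132.67/1,827.44 = 7.26%.
After the change, employed and labor force both rise by 135.65; unemployed unchanged → E = 1,830.42, U = 132.67, labor force = 1,963.09 thousand.
New unemployment rate = 132.67 / 1,963.09 = 6.76%.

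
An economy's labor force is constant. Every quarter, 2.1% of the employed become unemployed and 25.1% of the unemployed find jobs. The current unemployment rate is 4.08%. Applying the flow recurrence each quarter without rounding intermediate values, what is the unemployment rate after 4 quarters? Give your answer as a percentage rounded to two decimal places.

With a fixed labor force, u_{t+1} = u_t + s·(1−u_t) − f·u_t = u_t·(1−s−f) + s.
Here 1−s−f = 0.728 and s = 0.021.
u_1 = 0.040800 × 0.728 + 0.021 = 0.050702.
u_2 = 0.050702 × 0.728 + 0.021 = 0.057911.
u_3 = 0.057911 × 0.728 + 0.021 = 0.063159.
u_4 = 0.063159 × 0.728 + 0.021 = 0.066980.

Unemployment rate after four quarters ≈ 6.70%.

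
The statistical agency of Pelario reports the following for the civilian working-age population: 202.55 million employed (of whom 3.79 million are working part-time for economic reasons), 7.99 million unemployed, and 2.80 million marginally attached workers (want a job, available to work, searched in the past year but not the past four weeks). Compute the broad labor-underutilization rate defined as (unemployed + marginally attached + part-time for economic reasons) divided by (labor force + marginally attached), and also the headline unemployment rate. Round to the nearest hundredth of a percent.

Labor force = 202.55 + 7.99 = 210.54 million.
Numerator = 7.99 + 2.80 + 3.79 = 14.58 million.
Denominator = 210.54 + 2.80 = 213.34 million.
Broad rate = 14.58 / 213.34 = 6.83%.
Headline unemployment rate = 7.99 / 210.54 = 3.80%.

Broad underutilization rate ≈ 6.83%; headline unemployment rate ≈ 3.80%.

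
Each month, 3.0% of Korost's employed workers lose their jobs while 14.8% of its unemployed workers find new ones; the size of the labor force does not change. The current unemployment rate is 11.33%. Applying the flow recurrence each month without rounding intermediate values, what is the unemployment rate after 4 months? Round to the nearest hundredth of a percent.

Unemployment rate after four months ≈ 14.33%.

With a fixed labor force, u_{t+1} = u_t + s·(1−u_t) − f·u_t = u_t·(1−s−f) + s.
Here 1−s−f = 0.822 and s = 0.030.
u_1 = 0.113300 × 0.822 + 0.030 = 0.123133.
u_2 = 0.123133 × 0.822 + 0.030 = 0.131215.
u_3 = 0.131215 × 0.822 + 0.030 = 0.137859.
u_4 = 0.137859 × 0.822 + 0.030 = 0.143320.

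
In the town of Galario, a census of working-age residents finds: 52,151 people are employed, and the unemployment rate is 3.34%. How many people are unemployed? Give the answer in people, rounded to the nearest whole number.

Let U be the number unemployed. The labor force is E + U, and U/(E+U) = 0.0334.
So U = 0.0334 × 52,151 / (1 − 0.0334) = 1741.84 / 0.9666 ≈ 1,802.

About 1,802 are unemployed.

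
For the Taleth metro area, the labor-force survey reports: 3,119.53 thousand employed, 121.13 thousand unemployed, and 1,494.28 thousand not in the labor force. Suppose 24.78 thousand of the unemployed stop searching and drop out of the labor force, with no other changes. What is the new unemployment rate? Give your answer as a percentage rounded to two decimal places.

New unemployment rate ≈ 3.00%.

Initially, labor force = 3,119.53 + 121.13 = 3,240.66 thousand, so u = 121.13/3,240.66 = 3.74%.
After the change, unemployed and labor force both fall by 24.78 → E = 3,119.53, U = 96.35, labor force = 3,215.88 thousand.
New unemployment rate = 96.35 / 3,215.88 = 3.00%.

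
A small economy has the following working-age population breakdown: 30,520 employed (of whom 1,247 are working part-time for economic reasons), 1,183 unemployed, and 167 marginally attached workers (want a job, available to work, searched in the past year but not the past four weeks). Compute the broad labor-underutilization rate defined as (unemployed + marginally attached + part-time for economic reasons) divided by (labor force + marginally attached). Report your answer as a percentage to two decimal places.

Broad underutilization rate ≈ 8.15%.

Labor force = 30,520 + 1,183 = 31,703.
Numerator = 1,183 + 167 + 1,247 = 2,597.
Denominator = 31,703 + 167 = 31,870.
Broad rate = 2,597 / 31,870 = 8.15%.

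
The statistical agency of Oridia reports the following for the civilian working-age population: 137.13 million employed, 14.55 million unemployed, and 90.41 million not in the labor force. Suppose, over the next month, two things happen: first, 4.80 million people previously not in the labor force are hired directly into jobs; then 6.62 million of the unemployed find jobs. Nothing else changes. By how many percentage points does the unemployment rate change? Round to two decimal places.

The unemployment rate changes by −4.52 percentage points.

Initially, labor force = 137.13 + 14.55 = 151.68 million, so u = 14.55/151.68 = 9.59%.
After the first change, employed and labor force both rise by 4.80; unemployed unchanged → E = 141.93, U = 14.55, labor force = 156.48 million.
After the second change, unemployed falls and employed rises by 6.62; labor force unchanged → E = 148.55, U = 7.93, labor force = 156.48 million.
New unemployment rate = 7.93 / 156.48 = 5.07%.
Change = 5.07% − 9.59% = −4.52 percentage points.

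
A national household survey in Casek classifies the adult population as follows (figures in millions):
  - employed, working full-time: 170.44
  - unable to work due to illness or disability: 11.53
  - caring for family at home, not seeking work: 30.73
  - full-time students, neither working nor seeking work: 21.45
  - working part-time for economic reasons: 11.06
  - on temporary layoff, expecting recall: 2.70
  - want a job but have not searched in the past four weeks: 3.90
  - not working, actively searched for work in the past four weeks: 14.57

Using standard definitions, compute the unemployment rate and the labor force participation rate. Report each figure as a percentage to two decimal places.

Employed = 170.44 + 11.06 = 181.50 million (anyone who worked, including part-time for economic reasons, counts as employed).
Unemployed = 2.70 + 14.57 = 17.27 million (jobless and actively searching, or on temporary layoff).
Labor force = 181.50 + 17.27 = 198.77 million.
Not in labor force = 11.53 + 30.73 + 21.45 + 3.90 = 67.61 million (those not working and not actively searching are outside the labor force — including those who want a job but have given up searching).
Civilian working-age population = 198.77 + 67.61 = 266.38 million.
Unemployment rate = 17.27 / 198.77 = 8.69%.
Labor force participation rate = 198.77 / 266.38 = 74.62%.

Unemployment rate ≈ 8.69%; labor force participation rate ≈ 74.62%.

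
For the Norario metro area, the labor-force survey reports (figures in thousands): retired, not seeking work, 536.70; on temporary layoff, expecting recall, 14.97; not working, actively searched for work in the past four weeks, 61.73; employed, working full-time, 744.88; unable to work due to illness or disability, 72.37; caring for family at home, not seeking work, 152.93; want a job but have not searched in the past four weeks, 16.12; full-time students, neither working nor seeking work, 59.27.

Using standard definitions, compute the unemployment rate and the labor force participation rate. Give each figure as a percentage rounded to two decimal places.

Employed = 744.88 thousand.
Unemployed = 14.97 + 61.73 = 76.70 thousand (jobless and actively searching, or on temporary layoff).
Labor force = 744.88 + 76.70 = 821.58 thousand.
Not in labor force = 536.70 + 72.37 + 152.93 + 16.12 + 59.27 = 837.39 thousand (those not working and not actively searching are outside the labor force — including those who want a job but have given up searching).
Civilian working-age population = 821.58 + 837.39 = 1,658.97 thousand.
Unemployment rate = 76.70 / 821.58 = 9.34%.
Labor force participation rate = 821.58 / 1,658.97 = 49.52%.

Unemployment rate ≈ 9.34%; labor force participation rate ≈ 49.52%.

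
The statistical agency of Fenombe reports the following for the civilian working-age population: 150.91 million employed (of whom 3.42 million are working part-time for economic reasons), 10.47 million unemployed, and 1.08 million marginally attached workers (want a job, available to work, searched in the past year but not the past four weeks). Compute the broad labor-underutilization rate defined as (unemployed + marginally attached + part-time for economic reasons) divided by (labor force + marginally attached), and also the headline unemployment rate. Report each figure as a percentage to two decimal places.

Labor force = 150.91 + 10.47 = 161.38 million.
Numerator = 10.47 + 1.08 + 3.42 = 14.97 million.
Denominator = 161.38 + 1.08 = 162.46 million.
Broad rate = 14.97 / 162.46 = 9.21%.
Headline unemployment rate = 10.47 / 161.38 = 6.49%.

Broad underutilization rate ≈ 9.21%; headline unemployment rate ≈ 6.49%.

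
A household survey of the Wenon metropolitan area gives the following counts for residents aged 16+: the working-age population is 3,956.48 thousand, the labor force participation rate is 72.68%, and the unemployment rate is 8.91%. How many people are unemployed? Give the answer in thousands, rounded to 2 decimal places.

Labor force = 0.7268 × 3,956.48 = 2,875.57 thousand.
Unemployed = 0.0891 × 2,875.57 ≈ 256.21 thousand.

About 256.21 thousand are unemployed.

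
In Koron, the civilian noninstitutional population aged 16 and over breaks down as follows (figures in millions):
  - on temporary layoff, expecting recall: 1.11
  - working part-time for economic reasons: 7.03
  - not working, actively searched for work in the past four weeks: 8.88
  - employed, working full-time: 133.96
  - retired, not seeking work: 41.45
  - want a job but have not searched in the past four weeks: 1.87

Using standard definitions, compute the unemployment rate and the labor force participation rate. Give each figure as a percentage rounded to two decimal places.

Employed = 7.03 + 133.96 = 140.99 million (anyone who worked, including part-time for economic reasons, counts as employed).
Unemployed = 1.11 + 8.88 = 9.99 million (jobless and actively searching, or on temporary layoff).
Labor force = 140.99 + 9.99 = 150.98 million.
Not in labor force = 41.45 + 1.87 = 43.32 million (those not working and not actively searching are outside the labor force — including those who want a job but have given up searching).
Civilian working-age population = 150.98 + 43.32 = 194.30 million.
Unemployment rate = 9.99 / 150.98 = 6.62%.
Labor force participation rate = 150.98 / 194.30 = 77.70%.

Unemployment rate ≈ 6.62%; labor force participation rate ≈ 77.70%.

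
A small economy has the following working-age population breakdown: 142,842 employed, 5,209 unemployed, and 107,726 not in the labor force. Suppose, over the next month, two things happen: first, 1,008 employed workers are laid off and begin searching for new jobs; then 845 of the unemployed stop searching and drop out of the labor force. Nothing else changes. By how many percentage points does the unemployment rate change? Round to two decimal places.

Initially, labor force = 142,842 + 5,209 = 148,051, so u = 5,209/148,051 = 3.52%.
After the first change, employed falls and unemployed rises by 1,008; labor force unchanged → E = 141,834, U = 6,217, labor force = 148,051.
After the second change, unemployed and labor force both fall by 845 → E = 141,834, U = 5,372, labor force = 147,206.
New unemployment rate = 5,372 / 147,206 = 3.65%.
Change = 3.65% − 3.52% = +0.13 percentage points.

The unemployment rate changes by +0.13 percentage points.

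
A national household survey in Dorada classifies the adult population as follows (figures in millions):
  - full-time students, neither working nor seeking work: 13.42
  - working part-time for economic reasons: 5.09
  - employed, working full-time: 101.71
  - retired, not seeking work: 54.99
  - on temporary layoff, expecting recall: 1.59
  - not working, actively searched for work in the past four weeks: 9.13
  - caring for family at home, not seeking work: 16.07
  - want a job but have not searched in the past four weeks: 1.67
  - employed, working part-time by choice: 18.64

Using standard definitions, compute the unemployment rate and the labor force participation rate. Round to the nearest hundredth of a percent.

Employed = 5.09 + 101.71 + 18.64 = 125.44 million (anyone who worked, including part-time for economic reasons, counts as employed).
Unemployed = 1.59 + 9.13 = 10.72 million (jobless and actively searching, or on temporary layoff).
Labor force = 125.44 + 10.72 = 136.16 million.
Not in labor force = 13.42 + 54.99 + 16.07 + 1.67 = 86.15 million (those not working and not actively searching are outside the labor force — including those who want a job but have given up searching).
Civilian working-age population = 136.16 + 86.15 = 222.31 million.
Unemployment rate = 10.72 / 136.16 = 7.87%.
Labor force participation rate = 136.16 / 222.31 = 61.25%.

Unemployment rate ≈ 7.87%; labor force participation rate ≈ 61.25%.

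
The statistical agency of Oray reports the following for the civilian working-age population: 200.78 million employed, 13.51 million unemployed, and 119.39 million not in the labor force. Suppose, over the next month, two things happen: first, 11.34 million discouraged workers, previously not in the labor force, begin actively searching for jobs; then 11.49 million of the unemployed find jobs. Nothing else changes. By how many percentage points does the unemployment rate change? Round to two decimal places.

The unemployment rate changes by −0.38 percentage points.

Initially, labor force = 200.78 + 13.51 = 214.29 million, so u = 13.51/214.29 = 6.30%.
After the first change, unemployed and labor force both rise by 11.34 → E = 200.78, U = 24.85, labor force = 225.63 million.
After the second change, unemployed falls and employed rises by 11.49; labor force unchanged → E = 212.27, U = 13.36, labor force = 225.63 million.
New unemployment rate = 13.36 / 225.63 = 5.92%.
Change = 5.92% − 6.30% = −0.38 percentage points.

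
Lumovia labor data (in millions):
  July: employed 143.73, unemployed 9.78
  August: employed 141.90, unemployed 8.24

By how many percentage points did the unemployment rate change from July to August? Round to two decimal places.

The unemployment rate changed by −0.88 percentage points.

July: labor force = 143.73 + 9.78 = 153.51; u = 9.78/153.51 = 6.37%.
August: labor force = 141.90 + 8.24 = 150.14; u = 8.24/150.14 = 5.49%.
Change = 5.49% − 6.37% = −0.88 pp.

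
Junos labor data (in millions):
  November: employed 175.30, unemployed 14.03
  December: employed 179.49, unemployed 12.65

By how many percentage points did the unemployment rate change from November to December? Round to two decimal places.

The unemployment rate changed by −0.83 percentage points.

November: labor force = 175.30 + 14.03 = 189.33; u = 14.03/189.33 = 7.41%.
December: labor force = 179.49 + 12.65 = 192.14; u = 12.65/192.14 = 6.58%.
Change = 6.58% − 7.41% = −0.83 pp.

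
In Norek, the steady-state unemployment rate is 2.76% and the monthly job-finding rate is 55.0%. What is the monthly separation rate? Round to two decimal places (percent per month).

Separation rate ≈ 1.56% per month.

From u* = s/(s+f): s = u·f/(1−u).
s = 0.0276 × 55.0 / (1 − 0.0276) = 1.5180 / 0.9724 ≈ 1.56% per month.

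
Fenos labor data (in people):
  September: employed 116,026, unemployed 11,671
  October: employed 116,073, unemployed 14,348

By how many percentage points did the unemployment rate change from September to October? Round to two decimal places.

September: labor force = 116,026 + 11,671 = 127,697; u = 11,671/127,697 = 9.14%.
October: labor force = 116,073 + 14,348 = 130,421; u = 14,348/130,421 = 11.00%.
Change = 11.00% − 9.14% = +1.86 pp.

The unemployment rate changed by +1.86 percentage points.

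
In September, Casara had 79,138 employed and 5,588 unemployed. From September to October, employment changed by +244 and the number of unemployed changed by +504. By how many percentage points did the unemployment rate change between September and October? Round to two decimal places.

The unemployment rate changed by +0.53 percentage points.

September: labor force = 79,138 + 5,588 = 84,726; u = 5,588/84,726 = 6.60%.
October: labor force = 79,382 + 6,092 = 85,474; u = 6,092/85,474 = 7.13%.
Change = 7.13% − 6.60% = +0.53 pp.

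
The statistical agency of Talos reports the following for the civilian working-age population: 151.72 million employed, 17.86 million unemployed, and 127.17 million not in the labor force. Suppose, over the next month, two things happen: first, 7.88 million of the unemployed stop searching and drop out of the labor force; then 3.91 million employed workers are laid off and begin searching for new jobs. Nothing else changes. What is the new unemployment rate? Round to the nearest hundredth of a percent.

New unemployment rate ≈ 8.59%.

Initially, labor force = 151.72 + 17.86 = 169.58 million, so u = 17.86/169.58 = 10.53%.
After the first change, unemployed and labor force both fall by 7.88 → E = 151.72, U = 9.98, labor force = 161.70 million.
After the second change, employed falls and unemployed rises by 3.91; labor force unchanged → E = 147.81, U = 13.89, labor force = 161.70 million.
New unemployment rate = 13.89 / 161.70 = 8.59%.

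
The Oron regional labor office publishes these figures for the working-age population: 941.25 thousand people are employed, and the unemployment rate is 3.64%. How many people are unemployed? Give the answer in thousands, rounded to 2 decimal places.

Let U be the number unemployed. The labor force is E + U, and U/(E+U) = 0.0364.
So U = 0.0364 × 941.25 / (1 − 0.0364) = 34.2615 / 0.9636 ≈ 35.56 thousand.

About 35.56 thousand are unemployed.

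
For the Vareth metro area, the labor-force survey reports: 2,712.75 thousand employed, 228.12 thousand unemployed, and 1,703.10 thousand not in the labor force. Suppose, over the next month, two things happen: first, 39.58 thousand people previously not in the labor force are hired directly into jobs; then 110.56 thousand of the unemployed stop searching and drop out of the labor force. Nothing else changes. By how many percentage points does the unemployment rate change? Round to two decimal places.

Initially, labor force = 2,712.75 + 228.12 = 2,940.87 thousand, so u = 228.12/2,940.87 = 7.76%.
After the first change, employed and labor force both rise by 39.58; unemployed unchanged → E = 2,752.33, U = 228.12, labor force = 2,980.45 thousand.
After the second change, unemployed and labor force both fall by 110.56 → E = 2,752.33, U = 117.56, labor force = 2,869.89 thousand.
New unemployment rate = 117.56 / 2,869.89 = 4.10%.
Change = 4.10% − 7.76% = −3.66 percentage points.

The unemployment rate changes by −3.66 percentage points.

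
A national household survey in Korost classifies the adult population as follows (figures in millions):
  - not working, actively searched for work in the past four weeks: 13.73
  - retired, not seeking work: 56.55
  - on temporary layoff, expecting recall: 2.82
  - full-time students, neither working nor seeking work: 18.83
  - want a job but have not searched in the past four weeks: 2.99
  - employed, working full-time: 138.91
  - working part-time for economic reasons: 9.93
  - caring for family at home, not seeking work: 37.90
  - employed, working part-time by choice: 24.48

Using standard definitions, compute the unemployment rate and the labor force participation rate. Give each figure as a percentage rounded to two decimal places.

Employed = 138.91 + 9.93 + 24.48 = 173.32 million (anyone who worked, including part-time for economic reasons, counts as employed).
Unemployed = 13.73 + 2.82 = 16.55 million (jobless and actively searching, or on temporary layoff).
Labor force = 173.32 + 16.55 = 189.87 million.
Not in labor force = 56.55 + 18.83 + 2.99 + 37.90 = 116.27 million (those not working and not actively searching are outside the labor force — including those who want a job but have given up searching).
Civilian working-age population = 189.87 + 116.27 = 306.14 million.
Unemployment rate = 16.55 / 189.87 = 8.72%.
Labor force participation rate = 189.87 / 306.14 = 62.02%.

Unemployment rate ≈ 8.72%; labor force participation rate ≈ 62.02%.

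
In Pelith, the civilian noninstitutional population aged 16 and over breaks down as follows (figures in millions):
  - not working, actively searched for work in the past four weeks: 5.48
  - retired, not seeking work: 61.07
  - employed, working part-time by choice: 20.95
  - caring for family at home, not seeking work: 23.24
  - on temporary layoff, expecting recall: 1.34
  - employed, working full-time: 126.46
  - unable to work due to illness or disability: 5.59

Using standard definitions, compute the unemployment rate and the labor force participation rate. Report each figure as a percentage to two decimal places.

Unemployment rate ≈ 4.42%; labor force participation rate ≈ 63.18%.

Employed = 20.95 + 126.46 = 147.41 million.
Unemployed = 5.48 + 1.34 = 6.82 million (jobless and actively searching, or on temporary layoff).
Labor force = 147.41 + 6.82 = 154.23 million.
Not in labor force = 61.07 + 23.24 + 5.59 = 89.90 million (those not working and not actively searching are outside the labor force).
Civilian working-age population = 154.23 + 89.90 = 244.13 million.
Unemployment rate = 6.82 / 154.23 = 4.42%.
Labor force participation rate = 154.23 / 244.13 = 63.18%.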